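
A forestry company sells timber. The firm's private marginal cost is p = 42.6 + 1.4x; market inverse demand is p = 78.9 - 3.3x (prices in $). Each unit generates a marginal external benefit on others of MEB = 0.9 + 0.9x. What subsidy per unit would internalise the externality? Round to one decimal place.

Social marginal cost = private MC − MEB = 41.7 + 0.5x.
Set SMC = demand: 41.7 + 0.5x = 78.9 - 3.3x → x* = 9.7895.
The Pigouvian subsidy equals MEB at x*: 0.9 + 0.9×9.7895 = 9.7106.

subsidy = $9.7 per unit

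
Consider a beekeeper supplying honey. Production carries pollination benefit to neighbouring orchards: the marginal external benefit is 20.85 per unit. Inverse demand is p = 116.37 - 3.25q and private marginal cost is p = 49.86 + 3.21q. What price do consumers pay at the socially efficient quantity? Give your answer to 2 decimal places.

P = 72.42

Social marginal cost = private MC − MEB = 29.01 + 3.21q.
Set SMC = demand: 29.01 + 3.21q = 116.37 - 3.25q → q* = 13.5232.
Consumer price on the demand curve at q*: 116.37 − 3.25×13.5232 = 72.4196.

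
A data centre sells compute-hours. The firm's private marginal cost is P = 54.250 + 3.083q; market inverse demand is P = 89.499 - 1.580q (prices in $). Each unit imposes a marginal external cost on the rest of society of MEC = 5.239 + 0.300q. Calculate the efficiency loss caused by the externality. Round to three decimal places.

DWL = $5.677

Market equilibrium (private): 54.250 + 3.083q = 89.499 - 1.580q → q_m = 7.5593.
Social marginal cost = private MC + MEC = 59.489 + 3.383q.
Set SMC = demand: 59.489 + 3.383q = 89.499 - 1.580q → q* = 6.0467.
The welfare-loss triangle has base |q_m − q*| and height MEC(q_m) (the vertical gap between SMC and demand is zero at q* and MEC at q_m).
DWL = ½ × 1.5126 × 7.5068 = 5.6774.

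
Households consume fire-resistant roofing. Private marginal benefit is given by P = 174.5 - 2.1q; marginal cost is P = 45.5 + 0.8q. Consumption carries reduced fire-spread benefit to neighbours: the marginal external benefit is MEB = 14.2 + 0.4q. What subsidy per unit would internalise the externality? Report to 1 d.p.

subsidy = 37.1 per unit

Social marginal benefit = demand + MEB = 188.7 - 1.7q.
Set SMB = MC: 188.7 - 1.7q = 45.5 + 0.8q → q* = 57.2800.
The Pigouvian subsidy equals MEB at q*: 14.2 + 0.4×57.2800 = 37.1120.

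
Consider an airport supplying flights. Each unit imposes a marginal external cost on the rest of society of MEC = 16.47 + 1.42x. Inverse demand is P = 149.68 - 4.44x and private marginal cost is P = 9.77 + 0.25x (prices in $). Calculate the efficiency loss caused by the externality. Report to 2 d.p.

Market equilibrium (private): 9.77 + 0.25x = 149.68 - 4.44x → x_m = 29.8316.
Social marginal cost = private MC + MEC = 26.24 + 1.67x.
Set SMC = demand: 26.24 + 1.67x = 149.68 - 4.44x → x* = 20.2029.
Height of the DWL triangle at x_m is SMC(x_m) − demand(x_m) = MEC(x_m) = 58.8308.
DWL = ½ × 9.6287 × 58.8308 = 283.2321.

DWL = $283.23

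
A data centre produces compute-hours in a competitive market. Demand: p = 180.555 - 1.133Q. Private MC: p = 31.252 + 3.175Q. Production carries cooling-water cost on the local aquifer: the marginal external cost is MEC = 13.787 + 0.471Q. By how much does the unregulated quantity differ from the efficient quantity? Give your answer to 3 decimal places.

6.301 units

Market equilibrium (private): 31.252 + 3.175Q = 180.555 - 1.133Q → Q_m = 34.6571.
Social marginal cost = private MC + MEC = 45.039 + 3.646Q.
Set SMC = demand: 45.039 + 3.646Q = 180.555 - 1.133Q → Q* = 28.3566.
Gap = |34.6571 − 28.3566| = 6.3005.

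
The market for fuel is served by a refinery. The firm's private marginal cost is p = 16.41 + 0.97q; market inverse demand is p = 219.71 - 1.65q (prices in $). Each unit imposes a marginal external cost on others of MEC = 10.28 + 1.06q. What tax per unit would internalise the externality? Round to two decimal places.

Social marginal cost = private MC + MEC = 26.69 + 2.03q.
Set SMC = demand: 26.69 + 2.03q = 219.71 - 1.65q → q* = 52.4511.
The Pigouvian tax equals MEC at q*: 10.28 + 1.06×52.4511 = 65.8782.

tax = $65.88 per unit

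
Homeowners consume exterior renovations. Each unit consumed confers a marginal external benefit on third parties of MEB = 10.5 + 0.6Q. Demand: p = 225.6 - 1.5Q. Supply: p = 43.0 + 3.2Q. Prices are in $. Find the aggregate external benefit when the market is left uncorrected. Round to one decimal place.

Market equilibrium (private): 43.0 + 3.2Q = 225.6 - 1.5Q → Q_m = 38.8511.
Total external benefit = ∫₀^{Q_m} (10.5 + 0.6Q) dQ = 10.5×38.8511 + ½×0.6×38.8511² = 860.7589.

$860.8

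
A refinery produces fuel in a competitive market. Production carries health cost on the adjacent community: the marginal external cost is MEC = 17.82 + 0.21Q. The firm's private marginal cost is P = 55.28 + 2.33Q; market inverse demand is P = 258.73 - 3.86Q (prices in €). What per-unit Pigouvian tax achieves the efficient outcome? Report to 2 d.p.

Social marginal cost = private MC + MEC = 73.10 + 2.54Q.
Set SMC = demand: 73.10 + 2.54Q = 258.73 - 3.86Q → Q* = 29.0047.
The Pigouvian tax equals MEC at Q*: 17.82 + 0.21×29.0047 = 23.9110.

tax = €23.91 per unit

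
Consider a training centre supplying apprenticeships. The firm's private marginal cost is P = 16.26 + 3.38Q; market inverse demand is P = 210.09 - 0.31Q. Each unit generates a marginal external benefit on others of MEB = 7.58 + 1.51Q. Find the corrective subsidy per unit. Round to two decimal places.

subsidy = 147.09 per unit

Social marginal cost = private MC − MEB = 8.68 + 1.87Q.
Set SMC = demand: 8.68 + 1.87Q = 210.09 - 0.31Q → Q* = 92.3899.
The Pigouvian subsidy equals MEB at Q*: 7.58 + 1.51×92.3899 = 147.0887.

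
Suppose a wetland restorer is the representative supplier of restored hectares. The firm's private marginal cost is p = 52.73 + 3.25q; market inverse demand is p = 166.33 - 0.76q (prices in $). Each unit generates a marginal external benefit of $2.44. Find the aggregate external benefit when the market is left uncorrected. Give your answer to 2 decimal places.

$69.12

Market equilibrium (private): 52.73 + 3.25q = 166.33 - 0.76q → q_m = 28.3292.
Total external benefit = MEB × q_m = 2.44 × 28.3292 = 69.1232.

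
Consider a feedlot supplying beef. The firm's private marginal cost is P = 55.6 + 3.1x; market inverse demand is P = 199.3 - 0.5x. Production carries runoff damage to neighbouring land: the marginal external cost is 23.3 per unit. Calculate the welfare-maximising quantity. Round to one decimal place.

Social marginal cost = private MC + MEC = 78.9 + 3.1x.
Set SMC = demand: 78.9 + 3.1x = 199.3 - 0.5x → x* = 33.4444.

x* = 33.4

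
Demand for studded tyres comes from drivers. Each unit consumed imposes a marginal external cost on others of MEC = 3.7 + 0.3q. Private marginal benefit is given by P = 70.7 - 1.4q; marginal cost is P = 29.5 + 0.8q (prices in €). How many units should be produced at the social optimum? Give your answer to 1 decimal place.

Social marginal benefit = demand − MEC = 67.0 - 1.7q.
Set SMB = MC: 67.0 - 1.7q = 29.5 + 0.8q → q* = 15.0000.

q* = 15.0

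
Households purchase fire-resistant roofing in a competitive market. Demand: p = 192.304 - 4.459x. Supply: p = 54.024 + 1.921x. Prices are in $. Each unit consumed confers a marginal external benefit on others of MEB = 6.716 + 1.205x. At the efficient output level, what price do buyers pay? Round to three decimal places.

P = $67.369

Social marginal benefit = demand + MEB = 199.020 - 3.254x.
Set SMB = MC: 199.020 - 3.254x = 54.024 + 1.921x → x* = 28.0186.
Consumer price on the demand curve at x*: 192.304 − 4.459×28.0186 = 67.3691.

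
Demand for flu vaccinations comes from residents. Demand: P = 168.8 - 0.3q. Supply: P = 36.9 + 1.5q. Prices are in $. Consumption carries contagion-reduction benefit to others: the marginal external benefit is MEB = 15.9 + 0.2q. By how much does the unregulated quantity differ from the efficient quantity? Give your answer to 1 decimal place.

Market equilibrium (private): 36.9 + 1.5q = 168.8 - 0.3q → q_m = 73.2778.
Social marginal benefit = demand + MEB = 184.7 - 0.1q.
Set SMB = MC: 184.7 - 0.1q = 36.9 + 1.5q → q* = 92.3750.
Gap = |73.2778 − 92.3750| = 19.0972.

19.1 units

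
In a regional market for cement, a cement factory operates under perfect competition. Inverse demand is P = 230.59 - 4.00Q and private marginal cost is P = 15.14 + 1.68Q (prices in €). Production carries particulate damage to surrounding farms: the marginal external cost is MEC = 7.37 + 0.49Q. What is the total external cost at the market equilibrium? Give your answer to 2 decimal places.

Market equilibrium (private): 15.14 + 1.68Q = 230.59 - 4.00Q → Q_m = 37.9313.
Total external cost = ∫₀^{Q_m} (7.37 + 0.49Q) dQ = 7.37×37.9313 + ½×0.49×37.9313² = 632.0556.

€632.06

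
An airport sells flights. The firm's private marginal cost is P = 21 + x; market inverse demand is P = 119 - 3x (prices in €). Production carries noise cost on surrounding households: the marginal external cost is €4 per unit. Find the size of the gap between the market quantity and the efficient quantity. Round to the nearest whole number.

1 units

Market equilibrium (private): 21 + x = 119 - 3x → x_m = 24.5000.
Social marginal cost = private MC + MEC = 25 + x.
Set SMC = demand: 25 + x = 119 - 3x → x* = 23.5000.
Gap = |24.5000 − 23.5000| = 1.0000.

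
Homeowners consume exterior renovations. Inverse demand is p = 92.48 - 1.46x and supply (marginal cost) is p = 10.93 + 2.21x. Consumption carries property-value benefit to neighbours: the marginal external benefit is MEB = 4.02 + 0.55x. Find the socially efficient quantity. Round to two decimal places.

Social marginal benefit = demand + MEB = 96.50 - 0.91x.
Set SMB = MC: 96.50 - 0.91x = 10.93 + 2.21x → x* = 27.4263.

x* = 27.43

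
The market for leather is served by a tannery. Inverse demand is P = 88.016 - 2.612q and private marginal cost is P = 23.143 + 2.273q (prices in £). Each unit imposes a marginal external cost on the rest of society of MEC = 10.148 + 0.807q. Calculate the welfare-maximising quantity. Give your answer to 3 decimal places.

q* = 9.614

Social marginal cost = private MC + MEC = 33.291 + 3.080q.
Set SMC = demand: 33.291 + 3.080q = 88.016 - 2.612q → q* = 9.6144.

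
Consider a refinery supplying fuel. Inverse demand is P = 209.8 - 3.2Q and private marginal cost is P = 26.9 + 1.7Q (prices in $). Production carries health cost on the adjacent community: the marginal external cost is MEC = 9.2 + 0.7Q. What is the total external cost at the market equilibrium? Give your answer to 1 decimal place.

$831.0

Market equilibrium (private): 26.9 + 1.7Q = 209.8 - 3.2Q → Q_m = 37.3265.
Total external cost = ∫₀^{Q_m} (9.2 + 0.7Q) dQ = 9.2×37.3265 + ½×0.7×37.3265² = 831.0475.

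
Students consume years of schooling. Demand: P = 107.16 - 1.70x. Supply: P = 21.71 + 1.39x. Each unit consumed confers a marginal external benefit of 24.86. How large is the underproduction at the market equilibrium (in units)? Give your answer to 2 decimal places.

Market equilibrium (private): 21.71 + 1.39x = 107.16 - 1.70x → x_m = 27.6537.
Social marginal benefit = demand + MEB = 132.02 - 1.70x.
Set SMB = MC: 132.02 - 1.70x = 21.71 + 1.39x → x* = 35.6990.
Gap = |27.6537 − 35.6990| = 8.0453.

8.05 units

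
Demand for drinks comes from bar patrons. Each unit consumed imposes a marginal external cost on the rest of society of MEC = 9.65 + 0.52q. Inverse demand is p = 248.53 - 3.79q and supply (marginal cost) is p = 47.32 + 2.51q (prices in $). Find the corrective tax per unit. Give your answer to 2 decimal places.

Social marginal benefit = demand − MEC = 238.88 - 4.31q.
Set SMB = MC: 238.88 - 4.31q = 47.32 + 2.51q → q* = 28.0880.
The Pigouvian tax equals MEC at q*: 9.65 + 0.52×28.0880 = 24.2558.

tax = $24.26 per unit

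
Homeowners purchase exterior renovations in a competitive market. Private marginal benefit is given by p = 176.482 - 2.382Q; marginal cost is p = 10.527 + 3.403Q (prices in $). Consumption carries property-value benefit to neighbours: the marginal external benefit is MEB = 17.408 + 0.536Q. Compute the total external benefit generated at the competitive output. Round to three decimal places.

Market equilibrium (private): 10.527 + 3.403Q = 176.482 - 2.382Q → Q_m = 28.6871.
Total external benefit = ∫₀^{Q_m} (17.408 + 0.536Q) dQ = 17.408×28.6871 + ½×0.536×28.6871² = 719.9356.

$719.936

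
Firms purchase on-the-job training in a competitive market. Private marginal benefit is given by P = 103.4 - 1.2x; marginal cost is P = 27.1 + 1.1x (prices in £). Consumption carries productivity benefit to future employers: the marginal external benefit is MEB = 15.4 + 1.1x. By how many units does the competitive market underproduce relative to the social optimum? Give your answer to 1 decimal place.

43.2 units

Market equilibrium (private): 27.1 + 1.1x = 103.4 - 1.2x → x_m = 33.1739.
Social marginal benefit = demand + MEB = 118.8 - 0.1x.
Set SMB = MC: 118.8 - 0.1x = 27.1 + 1.1x → x* = 76.4167.
Gap = |33.1739 − 76.4167| = 43.2428.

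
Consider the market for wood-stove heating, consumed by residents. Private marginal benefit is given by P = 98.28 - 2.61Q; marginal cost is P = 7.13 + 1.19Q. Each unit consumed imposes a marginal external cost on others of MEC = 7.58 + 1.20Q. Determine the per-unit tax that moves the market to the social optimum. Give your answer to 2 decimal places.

Social marginal benefit = demand − MEC = 90.70 - 3.81Q.
Set SMB = MC: 90.70 - 3.81Q = 7.13 + 1.19Q → Q* = 16.7140.
The Pigouvian tax equals MEC at Q*: 7.58 + 1.20×16.7140 = 27.6368.

tax = 27.64 per unit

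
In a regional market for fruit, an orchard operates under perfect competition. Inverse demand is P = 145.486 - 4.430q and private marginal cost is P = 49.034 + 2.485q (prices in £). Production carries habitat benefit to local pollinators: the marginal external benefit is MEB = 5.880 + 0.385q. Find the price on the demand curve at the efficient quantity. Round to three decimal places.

Social marginal cost = private MC − MEB = 43.154 + 2.100q.
Set SMC = demand: 43.154 + 2.100q = 145.486 - 4.430q → q* = 15.6711.
Consumer price on the demand curve at q*: 145.486 − 4.430×15.6711 = 76.0630.

P = £76.063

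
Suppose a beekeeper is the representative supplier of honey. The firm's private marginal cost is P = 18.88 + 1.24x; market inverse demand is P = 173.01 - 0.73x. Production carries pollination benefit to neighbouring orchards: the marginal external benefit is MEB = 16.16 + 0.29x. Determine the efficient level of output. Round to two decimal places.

x* = 101.36

Social marginal cost = private MC − MEB = 2.72 + 0.95x.
Set SMC = demand: 2.72 + 0.95x = 173.01 - 0.73x → x* = 101.3631.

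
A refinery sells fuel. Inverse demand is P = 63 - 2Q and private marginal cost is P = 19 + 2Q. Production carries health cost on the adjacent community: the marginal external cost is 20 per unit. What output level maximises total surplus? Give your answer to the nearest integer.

Q* = 6

Social marginal cost = private MC + MEC = 39 + 2Q.
Set SMC = demand: 39 + 2Q = 63 - 2Q → Q* = 6.0000.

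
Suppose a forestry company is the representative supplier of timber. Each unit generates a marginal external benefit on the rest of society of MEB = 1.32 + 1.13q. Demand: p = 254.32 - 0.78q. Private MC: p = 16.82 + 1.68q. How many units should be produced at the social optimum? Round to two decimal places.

Social marginal cost = private MC − MEB = 15.50 + 0.55q.
Set SMC = demand: 15.50 + 0.55q = 254.32 - 0.78q → q* = 179.5639.

q* = 179.56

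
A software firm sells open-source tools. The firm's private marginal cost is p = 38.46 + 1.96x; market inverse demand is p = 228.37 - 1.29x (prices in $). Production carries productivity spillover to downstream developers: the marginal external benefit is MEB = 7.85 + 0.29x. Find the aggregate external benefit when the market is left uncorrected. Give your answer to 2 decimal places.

Market equilibrium (private): 38.46 + 1.96x = 228.37 - 1.29x → x_m = 58.4338.
Total external benefit = ∫₀^{x_m} (7.85 + 0.29x) dx = 7.85×58.4338 + ½×0.29×58.4338² = 953.8091.

$953.81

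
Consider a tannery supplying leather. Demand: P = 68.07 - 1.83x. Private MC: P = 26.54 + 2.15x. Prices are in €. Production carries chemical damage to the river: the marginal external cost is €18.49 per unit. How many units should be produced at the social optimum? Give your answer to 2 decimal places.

x* = 5.79

Social marginal cost = private MC + MEC = 45.03 + 2.15x.
Set SMC = demand: 45.03 + 2.15x = 68.07 - 1.83x → x* = 5.7889.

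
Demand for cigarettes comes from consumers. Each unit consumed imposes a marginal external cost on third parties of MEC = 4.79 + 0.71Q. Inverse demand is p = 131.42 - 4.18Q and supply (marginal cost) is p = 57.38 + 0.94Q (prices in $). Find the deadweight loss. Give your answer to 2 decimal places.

DWL = $19.44

Market equilibrium (private): 57.38 + 0.94Q = 131.42 - 4.18Q → Q_m = 14.4609.
Social marginal benefit = demand − MEC = 126.63 - 4.89Q.
Set SMB = MC: 126.63 - 4.89Q = 57.38 + 0.94Q → Q* = 11.8782.
Between Q* and Q_m the wedge MC − SMB runs linearly from 0 to MEC(Q_m), so the loss is a triangle.
DWL = ½ × 2.5827 × 15.0573 = 19.4442.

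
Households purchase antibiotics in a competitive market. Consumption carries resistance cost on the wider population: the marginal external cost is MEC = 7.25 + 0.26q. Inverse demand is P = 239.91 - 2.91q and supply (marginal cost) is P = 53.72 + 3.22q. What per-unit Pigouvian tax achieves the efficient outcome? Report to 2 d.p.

tax = 14.53 per unit

Social marginal benefit = demand − MEC = 232.66 - 3.17q.
Set SMB = MC: 232.66 - 3.17q = 53.72 + 3.22q → q* = 28.0031.
The Pigouvian tax equals MEC at q*: 7.25 + 0.26×28.0031 = 14.5308.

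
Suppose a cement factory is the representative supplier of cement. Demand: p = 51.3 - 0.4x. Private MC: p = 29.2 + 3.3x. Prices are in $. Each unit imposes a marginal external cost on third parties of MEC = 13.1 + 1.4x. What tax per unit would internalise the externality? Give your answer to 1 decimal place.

Social marginal cost = private MC + MEC = 42.3 + 4.7x.
Set SMC = demand: 42.3 + 4.7x = 51.3 - 0.4x → x* = 1.7647.
The Pigouvian tax equals MEC at x*: 13.1 + 1.4×1.7647 = 15.5706.

tax = $15.6 per unit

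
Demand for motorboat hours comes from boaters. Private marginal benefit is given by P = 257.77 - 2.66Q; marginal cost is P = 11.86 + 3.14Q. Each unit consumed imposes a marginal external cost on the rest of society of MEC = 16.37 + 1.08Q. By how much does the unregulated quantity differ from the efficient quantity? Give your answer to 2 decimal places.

9.03 units

Market equilibrium (private): 11.86 + 3.14Q = 257.77 - 2.66Q → Q_m = 42.3983.
Social marginal benefit = demand − MEC = 241.40 - 3.74Q.
Set SMB = MC: 241.40 - 3.74Q = 11.86 + 3.14Q → Q* = 33.3634.
Gap = |42.3983 − 33.3634| = 9.0349.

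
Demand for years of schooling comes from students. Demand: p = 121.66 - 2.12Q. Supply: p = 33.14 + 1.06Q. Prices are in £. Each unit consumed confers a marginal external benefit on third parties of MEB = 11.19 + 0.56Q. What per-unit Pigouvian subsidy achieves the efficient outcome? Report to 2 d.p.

Social marginal benefit = demand + MEB = 132.85 - 1.56Q.
Set SMB = MC: 132.85 - 1.56Q = 33.14 + 1.06Q → Q* = 38.0573.
The Pigouvian subsidy equals MEB at Q*: 11.19 + 0.56×38.0573 = 32.5021.

subsidy = £32.50 per unit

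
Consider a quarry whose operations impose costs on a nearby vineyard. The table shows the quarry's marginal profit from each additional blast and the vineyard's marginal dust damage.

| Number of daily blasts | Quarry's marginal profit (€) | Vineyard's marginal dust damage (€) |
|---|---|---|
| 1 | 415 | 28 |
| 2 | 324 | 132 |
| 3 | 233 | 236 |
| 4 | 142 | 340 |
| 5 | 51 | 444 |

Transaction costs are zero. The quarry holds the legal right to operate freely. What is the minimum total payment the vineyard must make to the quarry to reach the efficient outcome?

Left alone the quarry would choose level 5 (marginal profit stays positive).
Efficient level: k* = 2 (marginal profit ≥ marginal dust damage through 2).
The vineyard must at least cover the quarry's forgone profit from cutting 5→2: 233 + 142 + 51 = 426.

€426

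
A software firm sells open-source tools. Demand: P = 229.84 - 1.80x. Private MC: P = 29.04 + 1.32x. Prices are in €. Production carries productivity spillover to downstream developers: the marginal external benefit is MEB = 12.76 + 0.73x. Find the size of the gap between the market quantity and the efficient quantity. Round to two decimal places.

Market equilibrium (private): 29.04 + 1.32x = 229.84 - 1.80x → x_m = 64.3590.
Social marginal cost = private MC − MEB = 16.28 + 0.59x.
Set SMC = demand: 16.28 + 0.59x = 229.84 - 1.80x → x* = 89.3556.
Gap = |64.3590 − 89.3556| = 24.9966.

25.00 units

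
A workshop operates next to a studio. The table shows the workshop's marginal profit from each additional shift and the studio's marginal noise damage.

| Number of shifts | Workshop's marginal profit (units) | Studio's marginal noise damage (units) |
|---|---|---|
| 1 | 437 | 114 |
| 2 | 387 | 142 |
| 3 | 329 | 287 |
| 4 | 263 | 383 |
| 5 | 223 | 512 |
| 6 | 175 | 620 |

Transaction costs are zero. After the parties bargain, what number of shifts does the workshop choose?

Bargaining reaches the level where marginal profit last exceeds marginal noise damage.
That holds through level 3 (329 ≥ 287) but not at 4 (263 < 383).

3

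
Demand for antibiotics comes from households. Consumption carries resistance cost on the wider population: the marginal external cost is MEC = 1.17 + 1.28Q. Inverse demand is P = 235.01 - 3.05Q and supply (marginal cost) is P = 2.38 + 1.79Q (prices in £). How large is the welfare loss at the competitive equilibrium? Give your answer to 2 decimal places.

Market equilibrium (private): 2.38 + 1.79Q = 235.01 - 3.05Q → Q_m = 48.0640.
Social marginal benefit = demand − MEC = 233.84 - 4.33Q.
Set SMB = MC: 233.84 - 4.33Q = 2.38 + 1.79Q → Q* = 37.8203.
The welfare-loss triangle has base |Q_m − Q*| and height MEC(Q_m) (the vertical gap between SMB and MC is zero at Q* and MEC at Q_m).
DWL = ½ × 10.2437 × 62.6920 = 321.0990.

DWL = £321.10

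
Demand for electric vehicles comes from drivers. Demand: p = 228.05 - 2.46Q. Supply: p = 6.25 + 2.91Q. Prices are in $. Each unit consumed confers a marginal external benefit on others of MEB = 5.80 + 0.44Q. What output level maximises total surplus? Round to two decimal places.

Q* = 46.17

Social marginal benefit = demand + MEB = 233.85 - 2.02Q.
Set SMB = MC: 233.85 - 2.02Q = 6.25 + 2.91Q → Q* = 46.1663.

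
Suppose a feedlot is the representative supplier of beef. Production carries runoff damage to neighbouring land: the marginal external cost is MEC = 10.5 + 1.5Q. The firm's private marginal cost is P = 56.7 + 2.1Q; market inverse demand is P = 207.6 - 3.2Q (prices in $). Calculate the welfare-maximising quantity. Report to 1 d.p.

Q* = 20.6

Social marginal cost = private MC + MEC = 67.2 + 3.6Q.
Set SMC = demand: 67.2 + 3.6Q = 207.6 - 3.2Q → Q* = 20.6471.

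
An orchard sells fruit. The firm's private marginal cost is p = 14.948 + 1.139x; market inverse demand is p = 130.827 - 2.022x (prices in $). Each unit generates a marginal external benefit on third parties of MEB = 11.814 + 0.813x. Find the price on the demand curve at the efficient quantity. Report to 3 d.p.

P = $20.863

Social marginal cost = private MC − MEB = 3.134 + 0.326x.
Set SMC = demand: 3.134 + 0.326x = 130.827 - 2.022x → x* = 54.3837.
Consumer price on the demand curve at x*: 130.827 − 2.022×54.3837 = 20.8632.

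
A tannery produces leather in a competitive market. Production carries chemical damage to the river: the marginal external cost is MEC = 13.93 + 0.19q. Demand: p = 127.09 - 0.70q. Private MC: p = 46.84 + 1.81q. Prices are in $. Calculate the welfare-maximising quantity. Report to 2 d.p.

q* = 24.56

Social marginal cost = private MC + MEC = 60.77 + 2.00q.
Set SMC = demand: 60.77 + 2.00q = 127.09 - 0.70q → q* = 24.5630.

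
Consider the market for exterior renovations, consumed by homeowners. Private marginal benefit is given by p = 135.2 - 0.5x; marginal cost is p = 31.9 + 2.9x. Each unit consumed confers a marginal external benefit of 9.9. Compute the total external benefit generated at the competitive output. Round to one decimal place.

Market equilibrium (private): 31.9 + 2.9x = 135.2 - 0.5x → x_m = 30.3824.
Total external benefit = MEB × x_m = 9.9 × 30.3824 = 300.7858.

300.8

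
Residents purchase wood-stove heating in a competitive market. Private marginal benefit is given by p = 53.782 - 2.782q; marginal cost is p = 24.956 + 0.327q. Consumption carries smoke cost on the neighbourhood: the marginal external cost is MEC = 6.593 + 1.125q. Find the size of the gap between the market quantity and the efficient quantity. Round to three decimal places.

4.021 units

Market equilibrium (private): 24.956 + 0.327q = 53.782 - 2.782q → q_m = 9.2718.
Social marginal benefit = demand − MEC = 47.189 - 3.907q.
Set SMB = MC: 47.189 - 3.907q = 24.956 + 0.327q → q* = 5.2511.
Gap = |9.2718 − 5.2511| = 4.0207.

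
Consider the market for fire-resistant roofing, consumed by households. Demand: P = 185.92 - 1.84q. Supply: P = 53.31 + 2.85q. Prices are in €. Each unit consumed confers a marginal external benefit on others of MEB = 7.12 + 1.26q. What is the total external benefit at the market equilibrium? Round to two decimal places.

Market equilibrium (private): 53.31 + 2.85q = 185.92 - 1.84q → q_m = 28.2751.
Total external benefit = ∫₀^{q_m} (7.12 + 1.26q) dq = 7.12×28.2751 + ½×1.26×28.2751² = 704.9919.

€704.99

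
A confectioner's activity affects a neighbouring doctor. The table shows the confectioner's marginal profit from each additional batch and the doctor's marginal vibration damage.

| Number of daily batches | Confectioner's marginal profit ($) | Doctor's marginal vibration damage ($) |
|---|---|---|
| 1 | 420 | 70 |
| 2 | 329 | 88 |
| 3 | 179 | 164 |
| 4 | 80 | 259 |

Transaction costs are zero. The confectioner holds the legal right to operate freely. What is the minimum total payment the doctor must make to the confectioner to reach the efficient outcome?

Left alone the confectioner would choose level 4 (marginal profit stays positive).
Efficient level: k* = 3 (marginal profit ≥ marginal vibration damage through 3).
The doctor must at least cover the confectioner's forgone profit from cutting 4→3: 80 = 80.

$80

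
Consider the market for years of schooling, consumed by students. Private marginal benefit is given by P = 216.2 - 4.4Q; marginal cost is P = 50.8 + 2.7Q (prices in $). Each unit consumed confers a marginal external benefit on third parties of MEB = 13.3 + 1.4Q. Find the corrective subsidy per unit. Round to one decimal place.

subsidy = $57.2 per unit

Social marginal benefit = demand + MEB = 229.5 - 3.0Q.
Set SMB = MC: 229.5 - 3.0Q = 50.8 + 2.7Q → Q* = 31.3509.
The Pigouvian subsidy equals MEB at Q*: 13.3 + 1.4×31.3509 = 57.1913.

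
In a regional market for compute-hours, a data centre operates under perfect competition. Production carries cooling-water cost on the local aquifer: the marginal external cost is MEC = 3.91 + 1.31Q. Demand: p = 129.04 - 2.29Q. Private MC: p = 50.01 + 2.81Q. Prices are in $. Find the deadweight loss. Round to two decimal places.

Market equilibrium (private): 50.01 + 2.81Q = 129.04 - 2.29Q → Q_m = 15.4961.
Social marginal cost = private MC + MEC = 53.92 + 4.12Q.
Set SMC = demand: 53.92 + 4.12Q = 129.04 - 2.29Q → Q* = 11.7192.
Height of the DWL triangle at Q_m is SMC(Q_m) − demand(Q_m) = MEC(Q_m) = 24.2099.
DWL = ½ × 3.7769 × 24.2099 = 45.7192.

DWL = $45.72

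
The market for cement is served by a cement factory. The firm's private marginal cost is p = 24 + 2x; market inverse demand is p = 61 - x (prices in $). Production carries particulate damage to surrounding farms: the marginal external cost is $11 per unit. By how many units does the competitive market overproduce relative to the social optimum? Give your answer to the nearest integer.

4 units

Market equilibrium (private): 24 + 2x = 61 - x → x_m = 12.3333.
Social marginal cost = private MC + MEC = 35 + 2x.
Set SMC = demand: 35 + 2x = 61 - x → x* = 8.6667.
Gap = |12.3333 − 8.6667| = 3.6666.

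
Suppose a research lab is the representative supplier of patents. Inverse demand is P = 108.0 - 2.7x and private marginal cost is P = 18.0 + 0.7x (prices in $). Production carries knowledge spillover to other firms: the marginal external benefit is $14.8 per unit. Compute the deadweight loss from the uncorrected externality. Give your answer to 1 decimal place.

Market equilibrium (private): 18.0 + 0.7x = 108.0 - 2.7x → x_m = 26.4706.
Social marginal cost = private MC − MEB = 3.2 + 0.7x.
Set SMC = demand: 3.2 + 0.7x = 108.0 - 2.7x → x* = 30.8235.
The loss is the area between SMC and demand from x* to x_m; with linear curves that's a triangle of height MEB(x_m).
DWL = ½ × 4.3529 × 14.8000 = 32.2115.

DWL = $32.2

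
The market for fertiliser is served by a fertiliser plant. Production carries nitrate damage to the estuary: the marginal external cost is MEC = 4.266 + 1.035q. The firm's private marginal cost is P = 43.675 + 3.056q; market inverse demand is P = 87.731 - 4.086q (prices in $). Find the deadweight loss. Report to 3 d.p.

DWL = $6.936

Market equilibrium (private): 43.675 + 3.056q = 87.731 - 4.086q → q_m = 6.1686.
Social marginal cost = private MC + MEC = 47.941 + 4.091q.
Set SMC = demand: 47.941 + 4.091q = 87.731 - 4.086q → q* = 4.8661.
Between q* and q_m the wedge SMC − demand runs linearly from 0 to MEC(q_m), so the loss is a triangle.
DWL = ½ × 1.3025 × 10.6505 = 6.9361.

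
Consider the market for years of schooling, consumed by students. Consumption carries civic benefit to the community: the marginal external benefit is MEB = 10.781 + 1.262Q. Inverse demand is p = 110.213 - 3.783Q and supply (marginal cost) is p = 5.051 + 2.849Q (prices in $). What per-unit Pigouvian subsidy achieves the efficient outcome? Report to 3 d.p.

subsidy = $38.029 per unit

Social marginal benefit = demand + MEB = 120.994 - 2.521Q.
Set SMB = MC: 120.994 - 2.521Q = 5.051 + 2.849Q → Q* = 21.5909.
The Pigouvian subsidy equals MEB at Q*: 10.781 + 1.262×21.5909 = 38.0287.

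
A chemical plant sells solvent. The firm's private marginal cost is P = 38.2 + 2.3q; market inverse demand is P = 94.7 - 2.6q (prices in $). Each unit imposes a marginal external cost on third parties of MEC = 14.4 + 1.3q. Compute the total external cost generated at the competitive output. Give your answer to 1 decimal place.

Market equilibrium (private): 38.2 + 2.3q = 94.7 - 2.6q → q_m = 11.5306.
Total external cost = ∫₀^{q_m} (14.4 + 1.3q) dq = 14.4×11.5306 + ½×1.3×11.5306² = 252.4612.

$252.5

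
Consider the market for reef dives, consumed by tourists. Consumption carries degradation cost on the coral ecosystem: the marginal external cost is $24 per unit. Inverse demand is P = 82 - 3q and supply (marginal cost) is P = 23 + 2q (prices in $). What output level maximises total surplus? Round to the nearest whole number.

Social marginal benefit = demand − MEC = 58 - 3q.
Set SMB = MC: 58 - 3q = 23 + 2q → q* = 7.0000.

q* = 7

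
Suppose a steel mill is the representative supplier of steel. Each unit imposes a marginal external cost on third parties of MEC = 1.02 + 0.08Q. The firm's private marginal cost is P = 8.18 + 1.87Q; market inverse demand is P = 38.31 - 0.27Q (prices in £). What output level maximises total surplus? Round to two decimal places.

Social marginal cost = private MC + MEC = 9.20 + 1.95Q.
Set SMC = demand: 9.20 + 1.95Q = 38.31 - 0.27Q → Q* = 13.1126.

Q* = 13.11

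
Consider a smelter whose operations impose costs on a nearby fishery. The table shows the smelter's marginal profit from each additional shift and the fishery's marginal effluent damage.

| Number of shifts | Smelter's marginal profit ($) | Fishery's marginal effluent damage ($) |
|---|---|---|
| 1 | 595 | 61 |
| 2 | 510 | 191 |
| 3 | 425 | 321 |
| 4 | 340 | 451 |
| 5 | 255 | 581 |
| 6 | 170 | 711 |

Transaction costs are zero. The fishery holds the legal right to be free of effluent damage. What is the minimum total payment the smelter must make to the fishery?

Efficient level: marginal profit ≥ marginal effluent damage through level 3, so k* = 3.
With the fishery holding the right, the smelter must at least compensate total damage at k*: 61 + 191 + 321 = 573.

$573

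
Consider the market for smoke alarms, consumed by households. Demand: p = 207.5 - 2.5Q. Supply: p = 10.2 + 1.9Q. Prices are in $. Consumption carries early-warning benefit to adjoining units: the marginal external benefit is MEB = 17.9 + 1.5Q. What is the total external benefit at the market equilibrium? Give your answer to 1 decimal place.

Market equilibrium (private): 10.2 + 1.9Q = 207.5 - 2.5Q → Q_m = 44.8409.
Total external benefit = ∫₀^{Q_m} (17.9 + 1.5Q) dQ = 17.9×44.8409 + ½×1.5×44.8409² = 2310.6818.

$2310.7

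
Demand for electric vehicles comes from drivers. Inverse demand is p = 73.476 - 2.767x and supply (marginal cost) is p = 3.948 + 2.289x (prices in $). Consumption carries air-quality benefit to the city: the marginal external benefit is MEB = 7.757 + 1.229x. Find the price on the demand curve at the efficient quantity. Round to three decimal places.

Social marginal benefit = demand + MEB = 81.233 - 1.538x.
Set SMB = MC: 81.233 - 1.538x = 3.948 + 2.289x → x* = 20.1947.
Consumer price on the demand curve at x*: 73.476 − 2.767×20.1947 = 17.5973.

P = $17.597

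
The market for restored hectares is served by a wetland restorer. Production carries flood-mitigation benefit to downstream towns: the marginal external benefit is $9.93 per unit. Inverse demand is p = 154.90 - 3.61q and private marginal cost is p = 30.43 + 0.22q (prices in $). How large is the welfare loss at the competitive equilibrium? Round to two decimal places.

Market equilibrium (private): 30.43 + 0.22q = 154.90 - 3.61q → q_m = 32.4987.
Social marginal cost = private MC − MEB = 20.50 + 0.22q.
Set SMC = demand: 20.50 + 0.22q = 154.90 - 3.61q → q* = 35.0914.
Between q* and q_m the wedge demand − SMC runs linearly from 0 to MEB(q_m), so the loss is a triangle.
DWL = ½ × 2.5927 × 9.9300 = 12.8728.

DWL = $12.87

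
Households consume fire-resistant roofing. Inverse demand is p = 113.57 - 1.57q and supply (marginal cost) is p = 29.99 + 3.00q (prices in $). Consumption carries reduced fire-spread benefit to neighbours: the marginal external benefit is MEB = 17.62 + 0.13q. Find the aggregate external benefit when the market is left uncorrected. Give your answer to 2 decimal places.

Market equilibrium (private): 29.99 + 3.00q = 113.57 - 1.57q → q_m = 18.2888.
Total external benefit = ∫₀^{q_m} (17.62 + 0.13q) dq = 17.62×18.2888 + ½×0.13×18.2888² = 343.9899.

$343.99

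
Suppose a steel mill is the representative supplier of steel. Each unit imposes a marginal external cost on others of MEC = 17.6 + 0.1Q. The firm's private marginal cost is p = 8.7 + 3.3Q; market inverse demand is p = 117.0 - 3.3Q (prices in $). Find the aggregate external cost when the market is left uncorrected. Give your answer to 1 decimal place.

Market equilibrium (private): 8.7 + 3.3Q = 117.0 - 3.3Q → Q_m = 16.4091.
Total external cost = ∫₀^{Q_m} (17.6 + 0.1Q) dQ = 17.6×16.4091 + ½×0.1×16.4091² = 302.2631.

$302.3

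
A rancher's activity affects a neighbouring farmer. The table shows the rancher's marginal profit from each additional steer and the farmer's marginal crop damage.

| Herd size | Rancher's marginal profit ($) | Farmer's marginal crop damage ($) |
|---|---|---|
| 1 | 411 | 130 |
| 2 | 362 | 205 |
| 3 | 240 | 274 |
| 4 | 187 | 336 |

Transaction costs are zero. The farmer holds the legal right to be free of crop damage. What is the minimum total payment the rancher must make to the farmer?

$335

Efficient level: marginal profit ≥ marginal crop damage through level 2, so k* = 2.
With the farmer holding the right, the rancher must at least compensate total damage at k*: 130 + 205 = 335.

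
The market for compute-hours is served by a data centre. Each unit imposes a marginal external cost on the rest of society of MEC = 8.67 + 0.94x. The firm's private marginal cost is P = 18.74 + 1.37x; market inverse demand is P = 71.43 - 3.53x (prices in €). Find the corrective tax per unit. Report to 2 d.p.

tax = €15.76 per unit

Social marginal cost = private MC + MEC = 27.41 + 2.31x.
Set SMC = demand: 27.41 + 2.31x = 71.43 - 3.53x → x* = 7.5377.
The Pigouvian tax equals MEC at x*: 8.67 + 0.94×7.5377 = 15.7554.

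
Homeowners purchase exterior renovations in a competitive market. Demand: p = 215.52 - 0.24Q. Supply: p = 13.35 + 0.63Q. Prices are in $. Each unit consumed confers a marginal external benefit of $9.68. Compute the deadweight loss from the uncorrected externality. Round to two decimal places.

Market equilibrium (private): 13.35 + 0.63Q = 215.52 - 0.24Q → Q_m = 232.3793.
Social marginal benefit = demand + MEB = 225.20 - 0.24Q.
Set SMB = MC: 225.20 - 0.24Q = 13.35 + 0.63Q → Q* = 243.5057.
Between Q* and Q_m the wedge SMB − MC runs linearly from 0 to MEB(Q_m), so the loss is a triangle.
DWL = ½ × 11.1264 × 9.6800 = 53.8518.

DWL = $53.85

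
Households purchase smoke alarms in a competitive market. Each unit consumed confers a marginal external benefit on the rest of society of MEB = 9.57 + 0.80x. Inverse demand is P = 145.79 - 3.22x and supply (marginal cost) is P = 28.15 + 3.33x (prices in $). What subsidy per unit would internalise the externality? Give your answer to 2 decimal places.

subsidy = $27.27 per unit

Social marginal benefit = demand + MEB = 155.36 - 2.42x.
Set SMB = MC: 155.36 - 2.42x = 28.15 + 3.33x → x* = 22.1235.
The Pigouvian subsidy equals MEB at x*: 9.57 + 0.80×22.1235 = 27.2688.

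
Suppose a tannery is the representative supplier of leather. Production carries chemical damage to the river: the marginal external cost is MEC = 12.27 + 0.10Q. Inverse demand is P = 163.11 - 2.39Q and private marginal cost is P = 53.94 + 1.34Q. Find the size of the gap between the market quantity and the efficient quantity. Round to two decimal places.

3.97 units

Market equilibrium (private): 53.94 + 1.34Q = 163.11 - 2.39Q → Q_m = 29.2681.
Social marginal cost = private MC + MEC = 66.21 + 1.44Q.
Set SMC = demand: 66.21 + 1.44Q = 163.11 - 2.39Q → Q* = 25.3003.
Gap = |29.2681 − 25.3003| = 3.9678.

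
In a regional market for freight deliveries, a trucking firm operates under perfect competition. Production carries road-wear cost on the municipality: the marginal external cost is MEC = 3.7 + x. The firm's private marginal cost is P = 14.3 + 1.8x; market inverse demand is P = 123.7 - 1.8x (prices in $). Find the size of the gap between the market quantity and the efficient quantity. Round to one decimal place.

7.4 units

Market equilibrium (private): 14.3 + 1.8x = 123.7 - 1.8x → x_m = 30.3889.
Social marginal cost = private MC + MEC = 18.0 + 2.8x.
Set SMC = demand: 18.0 + 2.8x = 123.7 - 1.8x → x* = 22.9783.
Gap = |30.3889 − 22.9783| = 7.4106.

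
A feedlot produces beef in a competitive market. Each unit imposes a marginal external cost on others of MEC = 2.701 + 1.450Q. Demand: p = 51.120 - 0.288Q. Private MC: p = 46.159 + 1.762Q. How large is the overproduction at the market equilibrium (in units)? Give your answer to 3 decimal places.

Market equilibrium (private): 46.159 + 1.762Q = 51.120 - 0.288Q → Q_m = 2.4200.
Social marginal cost = private MC + MEC = 48.860 + 3.212Q.
Set SMC = demand: 48.860 + 3.212Q = 51.120 - 0.288Q → Q* = 0.6457.
Gap = |2.4200 − 0.6457| = 1.7743.

1.774 units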